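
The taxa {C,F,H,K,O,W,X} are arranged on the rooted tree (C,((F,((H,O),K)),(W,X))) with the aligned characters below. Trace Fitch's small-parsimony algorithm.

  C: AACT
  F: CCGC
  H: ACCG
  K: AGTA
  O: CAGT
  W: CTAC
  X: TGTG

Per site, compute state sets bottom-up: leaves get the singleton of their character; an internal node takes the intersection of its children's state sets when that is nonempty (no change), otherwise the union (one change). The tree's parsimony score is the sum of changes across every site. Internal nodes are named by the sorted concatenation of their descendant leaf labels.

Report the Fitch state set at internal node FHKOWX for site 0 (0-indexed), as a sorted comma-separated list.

HO@0: {A} ∪ {C} = {A,C} (union, +1)
HKO@0: {A,C} ∩ {A} = {A} (intersection, +0)
FHKO@0: {C} ∪ {A} = {A,C} (union, +1)
WX@0: {C} ∪ {T} = {C,T} (union, +1)
FHKOWX@0: {A,C} ∩ {C,T} = {C} (intersection, +0)
CFHKOWX@0: {A} ∪ {C} = {A,C} (union, +1)
HO@1: {C} ∪ {A} = {A,C} (union, +1)
HKO@1: {A,C} ∪ {G} = {A,C,G} (union, +1)
FHKO@1: {C} ∩ {A,C,G} = {C} (intersection, +0)
WX@1: {T} ∪ {G} = {G,T} (union, +1)
FHKOWX@1: {C} ∪ {G,T} = {C,G,T} (union, +1)
CFHKOWX@1: {A} ∪ {C,G,T} = {A,C,G,T} (union, +1)
HO@2: {C} ∪ {G} = {C,G} (union, +1)
HKO@2: {C,G} ∪ {T} = {C,G,T} (union, +1)
FHKO@2: {G} ∩ {C,G,T} = {G} (intersection, +0)
WX@2: {A} ∪ {T} = {A,T} (union, +1)
FHKOWX@2: {G} ∪ {A,T} = {A,G,T} (union, +1)
CFHKOWX@2: {C} ∪ {A,G,T} = {A,C,G,T} (union, +1)
HO@3: {G} ∪ {T} = {G,T} (union, +1)
HKO@3: {G,T} ∪ {A} = {A,G,T} (union, +1)
FHKO@3: {C} ∪ {A,G,T} = {A,C,G,T} (union, +1)
WX@3: {C} ∪ {G} = {C,G} (union, +1)
FHKOWX@3: {A,C,G,T} ∩ {C,G} = {C,G} (intersection, +0)
CFHKOWX@3: {T} ∪ {C,G} = {C,G,T} (union, +1)
per-site changes: [4, 5, 5, 5]; total = 19

C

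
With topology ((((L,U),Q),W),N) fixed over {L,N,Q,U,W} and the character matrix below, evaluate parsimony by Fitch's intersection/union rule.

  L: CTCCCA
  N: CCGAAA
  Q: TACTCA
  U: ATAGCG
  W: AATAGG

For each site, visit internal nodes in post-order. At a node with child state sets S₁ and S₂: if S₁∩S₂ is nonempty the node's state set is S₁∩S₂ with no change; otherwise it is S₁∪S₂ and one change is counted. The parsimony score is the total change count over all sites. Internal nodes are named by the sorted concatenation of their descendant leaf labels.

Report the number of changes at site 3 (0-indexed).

site 0, node LU: L={C} ∪ U={A} → {A,C} (+1)
site 0, node LQU: LU={A,C} ∪ Q={T} → {A,C,T} (+1)
site 0, node LQUW: LQU={A,C,T} ∩ W={A} → {A} (+0)
site 0, node LNQUW: LQUW={A} ∪ N={C} → {A,C} (+1)
site 1, node LU: L={T} ∩ U={T} → {T} (+0)
site 1, node LQU: LU={T} ∪ Q={A} → {A,T} (+1)
site 1, node LQUW: LQU={A,T} ∩ W={A} → {A} (+0)
site 1, node LNQUW: LQUW={A} ∪ N={C} → {A,C} (+1)
site 2, node LU: L={C} ∪ U={A} → {A,C} (+1)
site 2, node LQU: LU={A,C} ∩ Q={C} → {C} (+0)
site 2, node LQUW: LQU={C} ∪ W={T} → {C,T} (+1)
site 2, node LNQUW: LQUW={C,T} ∪ N={G} → {C,G,T} (+1)
site 3, node LU: L={C} ∪ U={G} → {C,G} (+1)
site 3, node LQU: LU={C,G} ∪ Q={T} → {C,G,T} (+1)
site 3, node LQUW: LQU={C,G,T} ∪ W={A} → {A,C,G,T} (+1)
site 3, node LNQUW: LQUW={A,C,G,T} ∩ N={A} → {A} (+0)
site 4, node LU: L={C} ∩ U={C} → {C} (+0)
site 4, node LQU: LU={C} ∩ Q={C} → {C} (+0)
site 4, node LQUW: LQU={C} ∪ W={G} → {C,G} (+1)
site 4, node LNQUW: LQUW={C,G} ∪ N={A} → {A,C,G} (+1)
site 5, node LU: L={A} ∪ U={G} → {A,G} (+1)
site 5, node LQU: LU={A,G} ∩ Q={A} → {A} (+0)
site 5, node LQUW: LQU={A} ∪ W={G} → {A,G} (+1)
site 5, node LNQUW: LQUW={A,G} ∩ N={A} → {A} (+0)
per-site changes: [3, 2, 3, 3, 2, 2]; total = 15

3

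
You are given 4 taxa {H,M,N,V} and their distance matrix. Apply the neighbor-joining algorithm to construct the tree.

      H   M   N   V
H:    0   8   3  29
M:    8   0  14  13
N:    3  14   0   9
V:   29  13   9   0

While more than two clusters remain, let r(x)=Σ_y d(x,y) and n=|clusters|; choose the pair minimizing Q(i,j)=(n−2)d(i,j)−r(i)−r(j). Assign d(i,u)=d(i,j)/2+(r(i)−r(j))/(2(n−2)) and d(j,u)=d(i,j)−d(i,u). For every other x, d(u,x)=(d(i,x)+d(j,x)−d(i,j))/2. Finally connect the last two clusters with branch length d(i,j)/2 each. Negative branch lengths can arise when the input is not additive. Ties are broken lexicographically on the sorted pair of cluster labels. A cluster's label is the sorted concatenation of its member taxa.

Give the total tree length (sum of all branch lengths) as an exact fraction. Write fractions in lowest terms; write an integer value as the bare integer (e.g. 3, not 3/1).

iteration 1: select H,N (d=3, Q=-60); attach at lengths (5, -2); label the merged cluster HN
  updated: d(HN,M)=19/2, d(HN,V)=35/2
iteration 2: select HN,M (d=19/2, Q=-40); attach at lengths (7, 5/2); label the merged cluster HMN
  updated: d(HMN,V)=21/2
iteration 3: select HMN,V (d=21/2); attach at lengths (21/4, 21/4); label the merged cluster HMNV
final tree: (((H:5,N:-2):7,M:5/2):21/4,V:21/4)
total length: 23

23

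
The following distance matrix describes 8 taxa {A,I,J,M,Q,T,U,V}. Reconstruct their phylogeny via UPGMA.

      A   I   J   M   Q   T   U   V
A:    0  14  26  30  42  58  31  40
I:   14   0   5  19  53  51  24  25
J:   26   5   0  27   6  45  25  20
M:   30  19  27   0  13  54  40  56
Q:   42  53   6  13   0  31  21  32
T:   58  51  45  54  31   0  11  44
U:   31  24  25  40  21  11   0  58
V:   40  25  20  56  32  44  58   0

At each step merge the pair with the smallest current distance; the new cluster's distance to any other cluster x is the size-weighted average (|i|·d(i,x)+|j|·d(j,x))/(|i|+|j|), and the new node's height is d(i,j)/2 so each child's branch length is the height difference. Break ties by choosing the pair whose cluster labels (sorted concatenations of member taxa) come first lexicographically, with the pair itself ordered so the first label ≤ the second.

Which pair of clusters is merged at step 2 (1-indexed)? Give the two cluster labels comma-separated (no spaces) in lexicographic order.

T,U

step 1: merge (I,J) at d=5; branch lengths I→5/2, J→5/2; new cluster IJ
  updated: d(A,IJ)=20, d(IJ,M)=23, d(IJ,Q)=59/2, d(IJ,T)=48, d(IJ,U)=49/2, d(IJ,V)=45/2
step 2: merge (T,U) at d=11; branch lengths T→11/2, U→11/2; new cluster TU
  updated: d(A,TU)=89/2, d(IJ,TU)=145/4, d(M,TU)=47, d(Q,TU)=26, d(TU,V)=51
step 3: merge (M,Q) at d=13; branch lengths M→13/2, Q→13/2; new cluster MQ
  updated: d(A,MQ)=36, d(IJ,MQ)=105/4, d(MQ,TU)=73/2, d(MQ,V)=44
step 4: merge (A,IJ) at d=20; branch lengths A→10, IJ→15/2; new cluster AIJ
  updated: d(AIJ,MQ)=59/2, d(AIJ,TU)=39, d(AIJ,V)=85/3
step 5: merge (AIJ,V) at d=85/3; branch lengths AIJ→25/6, V→85/6; new cluster AIJV
  updated: d(AIJV,MQ)=265/8, d(AIJV,TU)=42
step 6: merge (AIJV,MQ) at d=265/8; branch lengths AIJV→115/48, MQ→161/16; new cluster AIJMQV
  updated: d(AIJMQV,TU)=241/6
step 7: merge (AIJMQV,TU) at d=241/6; branch lengths AIJMQV→169/48, TU→175/12; new cluster AIJMQTUV
final tree: ((((A:10,(I:5/2,J:5/2):15/2):25/6,V:85/6):115/48,(M:13/2,Q:13/2):161/16):169/48,(T:11/2,U:11/2):175/12)
total length: 4579/48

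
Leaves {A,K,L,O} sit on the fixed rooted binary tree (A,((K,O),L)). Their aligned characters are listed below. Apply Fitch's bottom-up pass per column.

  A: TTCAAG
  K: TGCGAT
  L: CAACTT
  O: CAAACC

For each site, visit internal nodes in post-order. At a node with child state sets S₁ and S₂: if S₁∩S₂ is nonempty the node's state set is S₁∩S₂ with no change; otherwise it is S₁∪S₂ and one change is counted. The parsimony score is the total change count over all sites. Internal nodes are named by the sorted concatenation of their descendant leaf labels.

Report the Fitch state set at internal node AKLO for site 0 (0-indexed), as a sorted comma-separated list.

site 0, node KO: K={T} ∪ O={C} → {C,T} (+1)
site 0, node KLO: KO={C,T} ∩ L={C} → {C} (+0)
site 0, node AKLO: A={T} ∪ KLO={C} → {C,T} (+1)
site 1, node KO: K={G} ∪ O={A} → {A,G} (+1)
site 1, node KLO: KO={A,G} ∩ L={A} → {A} (+0)
site 1, node AKLO: A={T} ∪ KLO={A} → {A,T} (+1)
site 2, node KO: K={C} ∪ O={A} → {A,C} (+1)
site 2, node KLO: KO={A,C} ∩ L={A} → {A} (+0)
site 2, node AKLO: A={C} ∪ KLO={A} → {A,C} (+1)
site 3, node KO: K={G} ∪ O={A} → {A,G} (+1)
site 3, node KLO: KO={A,G} ∪ L={C} → {A,C,G} (+1)
site 3, node AKLO: A={A} ∩ KLO={A,C,G} → {A} (+0)
site 4, node KO: K={A} ∪ O={C} → {A,C} (+1)
site 4, node KLO: KO={A,C} ∪ L={T} → {A,C,T} (+1)
site 4, node AKLO: A={A} ∩ KLO={A,C,T} → {A} (+0)
site 5, node KO: K={T} ∪ O={C} → {C,T} (+1)
site 5, node KLO: KO={C,T} ∩ L={T} → {T} (+0)
site 5, node AKLO: A={G} ∪ KLO={T} → {G,T} (+1)
per-site changes: [2, 2, 2, 2, 2, 2]; total = 12

C,T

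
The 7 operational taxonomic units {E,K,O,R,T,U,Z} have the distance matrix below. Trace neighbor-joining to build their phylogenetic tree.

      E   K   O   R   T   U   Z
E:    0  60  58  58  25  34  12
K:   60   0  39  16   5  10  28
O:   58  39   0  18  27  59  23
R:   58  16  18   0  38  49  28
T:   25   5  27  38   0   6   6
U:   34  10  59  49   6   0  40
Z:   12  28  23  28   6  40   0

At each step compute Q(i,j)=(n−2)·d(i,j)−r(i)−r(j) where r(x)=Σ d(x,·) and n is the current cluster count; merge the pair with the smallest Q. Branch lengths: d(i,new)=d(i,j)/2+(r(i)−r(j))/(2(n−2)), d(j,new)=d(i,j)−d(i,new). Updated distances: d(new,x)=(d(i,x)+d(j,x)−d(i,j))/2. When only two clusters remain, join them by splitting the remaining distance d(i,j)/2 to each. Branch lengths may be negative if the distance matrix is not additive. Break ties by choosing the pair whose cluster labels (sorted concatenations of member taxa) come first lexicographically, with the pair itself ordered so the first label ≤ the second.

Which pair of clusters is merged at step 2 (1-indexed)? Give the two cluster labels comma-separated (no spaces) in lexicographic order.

1. join O+R (d=18, Q=-341) ⇒ OR; edges |O|=107/10, |R|=73/10
  updated: d(E,OR)=49, d(K,OR)=37/2, d(OR,T)=47/2, d(OR,U)=45, d(OR,Z)=33/2
2. join E+Z (d=12, Q=-469/2) ⇒ EZ; edges |E|=251/16, |Z|=-59/16
  updated: d(EZ,K)=38, d(EZ,OR)=107/4, d(EZ,T)=19/2, d(EZ,U)=31
3. join EZ+OR (d=107/4, Q=-555/4) ⇒ EORZ; edges |EZ|=287/24, |OR|=355/24
  updated: d(EORZ,K)=119/8, d(EORZ,T)=25/8, d(EORZ,U)=197/8
4. join EORZ+T (d=25/8, Q=-101/2) ⇒ EORTZ; edges |EORZ|=139/16, |T|=-89/16
  updated: d(EORTZ,K)=67/8, d(EORTZ,U)=55/4
5. join EORTZ+K (d=67/8, Q=-257/8) ⇒ EKORTZ; edges |EORTZ|=97/16, |K|=37/16
  updated: d(EKORTZ,U)=123/16
6. join EKORTZ+U (d=123/16) ⇒ EKORTUZ; edges |EKORTZ|=123/32, |U|=123/32
final tree: (((((E:251/16,Z:-59/16):287/24,(O:107/10,R:73/10):355/24):139/16,T:-89/16):97/16,K:37/16):123/32,U:123/32)
total length: 1215/16

E,Z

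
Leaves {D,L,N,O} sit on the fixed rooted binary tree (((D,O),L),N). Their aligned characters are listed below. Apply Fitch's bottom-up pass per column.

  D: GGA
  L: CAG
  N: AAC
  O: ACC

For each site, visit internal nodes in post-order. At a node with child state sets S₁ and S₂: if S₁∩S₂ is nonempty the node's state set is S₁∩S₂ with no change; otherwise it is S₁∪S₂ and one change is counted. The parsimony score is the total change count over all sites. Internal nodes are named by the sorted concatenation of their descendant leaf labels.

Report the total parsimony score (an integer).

[col 0] DO: children D:{G}, O:{A} ∪→ {A,G}; cost 1
[col 0] DLO: children DO:{A,G}, L:{C} ∪→ {A,C,G}; cost 1
[col 0] DLNO: children DLO:{A,C,G}, N:{A} ∩→ {A}; cost 0
[col 1] DO: children D:{G}, O:{C} ∪→ {C,G}; cost 1
[col 1] DLO: children DO:{C,G}, L:{A} ∪→ {A,C,G}; cost 1
[col 1] DLNO: children DLO:{A,C,G}, N:{A} ∩→ {A}; cost 0
[col 2] DO: children D:{A}, O:{C} ∪→ {A,C}; cost 1
[col 2] DLO: children DO:{A,C}, L:{G} ∪→ {A,C,G}; cost 1
[col 2] DLNO: children DLO:{A,C,G}, N:{C} ∩→ {C}; cost 0
per-site changes: [2, 2, 2]; total = 6

6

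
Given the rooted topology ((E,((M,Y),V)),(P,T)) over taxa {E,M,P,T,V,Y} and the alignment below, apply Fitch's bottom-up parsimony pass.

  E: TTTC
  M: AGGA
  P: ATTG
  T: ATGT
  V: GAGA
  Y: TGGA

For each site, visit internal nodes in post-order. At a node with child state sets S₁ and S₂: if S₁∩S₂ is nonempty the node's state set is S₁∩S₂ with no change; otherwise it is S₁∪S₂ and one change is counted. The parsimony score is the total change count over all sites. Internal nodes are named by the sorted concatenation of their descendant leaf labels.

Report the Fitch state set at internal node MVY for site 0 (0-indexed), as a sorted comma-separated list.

MY@0: {A} ∪ {T} = {A,T} (union, +1)
MVY@0: {A,T} ∪ {G} = {A,G,T} (union, +1)
EMVY@0: {T} ∩ {A,G,T} = {T} (intersection, +0)
PT@0: {A} ∩ {A} = {A} (intersection, +0)
EMPTVY@0: {T} ∪ {A} = {A,T} (union, +1)
MY@1: {G} ∩ {G} = {G} (intersection, +0)
MVY@1: {G} ∪ {A} = {A,G} (union, +1)
EMVY@1: {T} ∪ {A,G} = {A,G,T} (union, +1)
PT@1: {T} ∩ {T} = {T} (intersection, +0)
EMPTVY@1: {A,G,T} ∩ {T} = {T} (intersection, +0)
MY@2: {G} ∩ {G} = {G} (intersection, +0)
MVY@2: {G} ∩ {G} = {G} (intersection, +0)
EMVY@2: {T} ∪ {G} = {G,T} (union, +1)
PT@2: {T} ∪ {G} = {G,T} (union, +1)
EMPTVY@2: {G,T} ∩ {G,T} = {G,T} (intersection, +0)
MY@3: {A} ∩ {A} = {A} (intersection, +0)
MVY@3: {A} ∩ {A} = {A} (intersection, +0)
EMVY@3: {C} ∪ {A} = {A,C} (union, +1)
PT@3: {G} ∪ {T} = {G,T} (union, +1)
EMPTVY@3: {A,C} ∪ {G,T} = {A,C,G,T} (union, +1)
per-site changes: [3, 2, 2, 3]; total = 10

A,G,T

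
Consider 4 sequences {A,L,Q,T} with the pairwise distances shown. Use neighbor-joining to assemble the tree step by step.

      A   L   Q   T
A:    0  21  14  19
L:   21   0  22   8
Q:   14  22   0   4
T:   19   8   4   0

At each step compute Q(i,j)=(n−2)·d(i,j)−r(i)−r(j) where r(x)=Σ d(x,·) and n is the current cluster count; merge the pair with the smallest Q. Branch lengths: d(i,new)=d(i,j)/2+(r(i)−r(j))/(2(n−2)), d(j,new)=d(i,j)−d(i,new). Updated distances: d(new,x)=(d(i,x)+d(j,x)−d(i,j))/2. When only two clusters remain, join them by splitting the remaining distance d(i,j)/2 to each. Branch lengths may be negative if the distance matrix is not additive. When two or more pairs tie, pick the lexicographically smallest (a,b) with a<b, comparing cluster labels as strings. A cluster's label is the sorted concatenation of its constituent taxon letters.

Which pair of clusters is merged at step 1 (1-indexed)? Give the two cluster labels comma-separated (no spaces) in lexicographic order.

A,Q

step 1: merge (A,Q) at d=14, Q=-66; branch lengths A→21/2, Q→7/2; new cluster AQ
  updated: d(AQ,L)=29/2, d(AQ,T)=9/2
step 2: merge (AQ,L) at d=29/2, Q=-27; branch lengths AQ→11/2, L→9; new cluster ALQ
  updated: d(ALQ,T)=-1
step 3: merge (ALQ,T) at d=-1; branch lengths ALQ→-1/2, T→-1/2; new cluster ALQT
final tree: (((A:21/2,Q:7/2):11/2,L:9):-1/2,T:-1/2)
total length: 55/2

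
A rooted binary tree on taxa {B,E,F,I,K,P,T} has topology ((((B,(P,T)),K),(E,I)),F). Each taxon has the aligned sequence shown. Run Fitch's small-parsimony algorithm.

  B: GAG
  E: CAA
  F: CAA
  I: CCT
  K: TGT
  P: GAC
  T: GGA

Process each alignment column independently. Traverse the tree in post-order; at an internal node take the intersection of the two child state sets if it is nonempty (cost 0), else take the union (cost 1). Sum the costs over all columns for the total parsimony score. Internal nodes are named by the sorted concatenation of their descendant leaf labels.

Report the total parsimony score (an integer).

9

site 0, node PT: P={G} ∩ T={G} → {G} (+0)
site 0, node BPT: B={G} ∩ PT={G} → {G} (+0)
site 0, node BKPT: BPT={G} ∪ K={T} → {G,T} (+1)
site 0, node EI: E={C} ∩ I={C} → {C} (+0)
site 0, node BEIKPT: BKPT={G,T} ∪ EI={C} → {C,G,T} (+1)
site 0, node BEFIKPT: BEIKPT={C,G,T} ∩ F={C} → {C} (+0)
site 1, node PT: P={A} ∪ T={G} → {A,G} (+1)
site 1, node BPT: B={A} ∩ PT={A,G} → {A} (+0)
site 1, node BKPT: BPT={A} ∪ K={G} → {A,G} (+1)
site 1, node EI: E={A} ∪ I={C} → {A,C} (+1)
site 1, node BEIKPT: BKPT={A,G} ∩ EI={A,C} → {A} (+0)
site 1, node BEFIKPT: BEIKPT={A} ∩ F={A} → {A} (+0)
site 2, node PT: P={C} ∪ T={A} → {A,C} (+1)
site 2, node BPT: B={G} ∪ PT={A,C} → {A,C,G} (+1)
site 2, node BKPT: BPT={A,C,G} ∪ K={T} → {A,C,G,T} (+1)
site 2, node EI: E={A} ∪ I={T} → {A,T} (+1)
site 2, node BEIKPT: BKPT={A,C,G,T} ∩ EI={A,T} → {A,T} (+0)
site 2, node BEFIKPT: BEIKPT={A,T} ∩ F={A} → {A} (+0)
per-site changes: [2, 3, 4]; total = 9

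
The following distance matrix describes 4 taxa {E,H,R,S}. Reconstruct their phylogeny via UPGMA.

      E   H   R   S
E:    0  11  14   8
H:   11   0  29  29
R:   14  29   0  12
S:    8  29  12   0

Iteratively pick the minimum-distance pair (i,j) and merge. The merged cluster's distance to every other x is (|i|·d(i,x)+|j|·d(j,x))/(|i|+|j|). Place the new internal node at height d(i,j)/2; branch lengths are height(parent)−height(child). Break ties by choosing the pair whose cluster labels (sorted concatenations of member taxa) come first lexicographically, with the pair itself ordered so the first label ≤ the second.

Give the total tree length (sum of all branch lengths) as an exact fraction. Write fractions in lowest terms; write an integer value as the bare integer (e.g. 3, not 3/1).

67/2

iteration 1: select E,S (d=8); attach at lengths (4, 4); label the merged cluster ES
  updated: d(ES,H)=20, d(ES,R)=13
iteration 2: select ES,R (d=13); attach at lengths (5/2, 13/2); label the merged cluster ERS
  updated: d(ERS,H)=23
iteration 3: select ERS,H (d=23); attach at lengths (5, 23/2); label the merged cluster EHRS
final tree: (((E:4,S:4):5/2,R:13/2):5,H:23/2)
total length: 67/2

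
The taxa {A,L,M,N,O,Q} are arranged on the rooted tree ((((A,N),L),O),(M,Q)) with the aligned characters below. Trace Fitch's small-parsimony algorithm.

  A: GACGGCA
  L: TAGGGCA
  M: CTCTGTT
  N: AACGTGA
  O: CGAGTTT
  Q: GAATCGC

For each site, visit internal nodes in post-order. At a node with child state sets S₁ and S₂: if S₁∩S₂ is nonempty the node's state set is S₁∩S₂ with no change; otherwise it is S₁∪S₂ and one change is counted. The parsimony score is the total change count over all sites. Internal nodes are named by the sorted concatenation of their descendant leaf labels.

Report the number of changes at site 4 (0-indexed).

AN@0: {G} ∪ {A} = {A,G} (union, +1)
ALN@0: {A,G} ∪ {T} = {A,G,T} (union, +1)
ALNO@0: {A,G,T} ∪ {C} = {A,C,G,T} (union, +1)
MQ@0: {C} ∪ {G} = {C,G} (union, +1)
ALMNOQ@0: {A,C,G,T} ∩ {C,G} = {C,G} (intersection, +0)
AN@1: {A} ∩ {A} = {A} (intersection, +0)
ALN@1: {A} ∩ {A} = {A} (intersection, +0)
ALNO@1: {A} ∪ {G} = {A,G} (union, +1)
MQ@1: {T} ∪ {A} = {A,T} (union, +1)
ALMNOQ@1: {A,G} ∩ {A,T} = {A} (intersection, +0)
AN@2: {C} ∩ {C} = {C} (intersection, +0)
ALN@2: {C} ∪ {G} = {C,G} (union, +1)
ALNO@2: {C,G} ∪ {A} = {A,C,G} (union, +1)
MQ@2: {C} ∪ {A} = {A,C} (union, +1)
ALMNOQ@2: {A,C,G} ∩ {A,C} = {A,C} (intersection, +0)
AN@3: {G} ∩ {G} = {G} (intersection, +0)
ALN@3: {G} ∩ {G} = {G} (intersection, +0)
ALNO@3: {G} ∩ {G} = {G} (intersection, +0)
MQ@3: {T} ∩ {T} = {T} (intersection, +0)
ALMNOQ@3: {G} ∪ {T} = {G,T} (union, +1)
AN@4: {G} ∪ {T} = {G,T} (union, +1)
ALN@4: {G,T} ∩ {G} = {G} (intersection, +0)
ALNO@4: {G} ∪ {T} = {G,T} (union, +1)
MQ@4: {G} ∪ {C} = {C,G} (union, +1)
ALMNOQ@4: {G,T} ∩ {C,G} = {G} (intersection, +0)
AN@5: {C} ∪ {G} = {C,G} (union, +1)
ALN@5: {C,G} ∩ {C} = {C} (intersection, +0)
ALNO@5: {C} ∪ {T} = {C,T} (union, +1)
MQ@5: {T} ∪ {G} = {G,T} (union, +1)
ALMNOQ@5: {C,T} ∩ {G,T} = {T} (intersection, +0)
AN@6: {A} ∩ {A} = {A} (intersection, +0)
ALN@6: {A} ∩ {A} = {A} (intersection, +0)
ALNO@6: {A} ∪ {T} = {A,T} (union, +1)
MQ@6: {T} ∪ {C} = {C,T} (union, +1)
ALMNOQ@6: {A,T} ∩ {C,T} = {T} (intersection, +0)
per-site changes: [4, 2, 3, 1, 3, 3, 2]; total = 18

3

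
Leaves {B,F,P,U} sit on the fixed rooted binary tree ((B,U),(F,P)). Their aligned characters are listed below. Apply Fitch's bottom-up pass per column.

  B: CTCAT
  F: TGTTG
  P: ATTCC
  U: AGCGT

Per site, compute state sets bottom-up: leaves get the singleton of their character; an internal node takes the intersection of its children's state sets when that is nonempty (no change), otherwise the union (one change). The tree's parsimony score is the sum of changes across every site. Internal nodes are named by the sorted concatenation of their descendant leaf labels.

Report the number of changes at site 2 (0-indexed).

[col 0] BU: children B:{C}, U:{A} ∪→ {A,C}; cost 1
[col 0] FP: children F:{T}, P:{A} ∪→ {A,T}; cost 1
[col 0] BFPU: children BU:{A,C}, FP:{A,T} ∩→ {A}; cost 0
[col 1] BU: children B:{T}, U:{G} ∪→ {G,T}; cost 1
[col 1] FP: children F:{G}, P:{T} ∪→ {G,T}; cost 1
[col 1] BFPU: children BU:{G,T}, FP:{G,T} ∩→ {G,T}; cost 0
[col 2] BU: children B:{C}, U:{C} ∩→ {C}; cost 0
[col 2] FP: children F:{T}, P:{T} ∩→ {T}; cost 0
[col 2] BFPU: children BU:{C}, FP:{T} ∪→ {C,T}; cost 1
[col 3] BU: children B:{A}, U:{G} ∪→ {A,G}; cost 1
[col 3] FP: children F:{T}, P:{C} ∪→ {C,T}; cost 1
[col 3] BFPU: children BU:{A,G}, FP:{C,T} ∪→ {A,C,G,T}; cost 1
[col 4] BU: children B:{T}, U:{T} ∩→ {T}; cost 0
[col 4] FP: children F:{G}, P:{C} ∪→ {C,G}; cost 1
[col 4] BFPU: children BU:{T}, FP:{C,G} ∪→ {C,G,T}; cost 1
per-site changes: [2, 2, 1, 3, 2]; total = 10

1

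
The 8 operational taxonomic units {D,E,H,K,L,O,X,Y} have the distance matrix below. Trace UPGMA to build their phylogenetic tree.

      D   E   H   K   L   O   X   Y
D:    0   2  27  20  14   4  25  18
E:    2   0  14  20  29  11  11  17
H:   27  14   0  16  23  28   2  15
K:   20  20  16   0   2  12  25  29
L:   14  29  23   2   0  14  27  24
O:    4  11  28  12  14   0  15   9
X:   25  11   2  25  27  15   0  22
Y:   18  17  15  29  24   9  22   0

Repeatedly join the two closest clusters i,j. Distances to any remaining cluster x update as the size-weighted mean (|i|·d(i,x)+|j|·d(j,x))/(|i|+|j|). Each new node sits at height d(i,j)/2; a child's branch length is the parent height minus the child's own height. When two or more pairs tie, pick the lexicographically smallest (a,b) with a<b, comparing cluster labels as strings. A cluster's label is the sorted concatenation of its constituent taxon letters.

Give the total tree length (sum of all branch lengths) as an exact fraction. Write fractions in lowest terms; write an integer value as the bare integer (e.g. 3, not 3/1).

2159/48

iteration 1: select D,E (d=2); attach at lengths (1, 1); label the merged cluster DE
  updated: d(DE,H)=41/2, d(DE,K)=20, d(DE,L)=43/2, d(DE,O)=15/2, d(DE,X)=18, d(DE,Y)=35/2
iteration 2: select H,X (d=2); attach at lengths (1, 1); label the merged cluster HX
  updated: d(DE,HX)=77/4, d(HX,K)=41/2, d(HX,L)=25, d(HX,O)=43/2, d(HX,Y)=37/2
iteration 3: select K,L (d=2); attach at lengths (1, 1); label the merged cluster KL
  updated: d(DE,KL)=83/4, d(HX,KL)=91/4, d(KL,O)=13, d(KL,Y)=53/2
iteration 4: select DE,O (d=15/2); attach at lengths (11/4, 15/4); label the merged cluster DEO
  updated: d(DEO,HX)=20, d(DEO,KL)=109/6, d(DEO,Y)=44/3
iteration 5: select DEO,Y (d=44/3); attach at lengths (43/12, 22/3); label the merged cluster DEOY
  updated: d(DEOY,HX)=157/8, d(DEOY,KL)=81/4
iteration 6: select DEOY,HX (d=157/8); attach at lengths (119/48, 141/16); label the merged cluster DEHOXY
  updated: d(DEHOXY,KL)=253/12
iteration 7: select DEHOXY,KL (d=253/12); attach at lengths (35/48, 229/24); label the merged cluster DEHKLOXY
final tree: (((((D:1,E:1):11/4,O:15/4):43/12,Y:22/3):119/48,(H:1,X:1):141/16):35/48,(K:1,L:1):229/24)
total length: 2159/48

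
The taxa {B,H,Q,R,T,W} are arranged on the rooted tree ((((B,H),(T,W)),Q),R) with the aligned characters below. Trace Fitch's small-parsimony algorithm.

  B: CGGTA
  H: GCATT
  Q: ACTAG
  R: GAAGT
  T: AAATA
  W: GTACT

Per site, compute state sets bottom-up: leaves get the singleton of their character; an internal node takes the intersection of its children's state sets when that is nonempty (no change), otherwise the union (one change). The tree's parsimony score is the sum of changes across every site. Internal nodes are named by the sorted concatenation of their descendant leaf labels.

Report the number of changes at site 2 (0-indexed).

2

[col 0] BH: children B:{C}, H:{G} ∪→ {C,G}; cost 1
[col 0] TW: children T:{A}, W:{G} ∪→ {A,G}; cost 1
[col 0] BHTW: children BH:{C,G}, TW:{A,G} ∩→ {G}; cost 0
[col 0] BHQTW: children BHTW:{G}, Q:{A} ∪→ {A,G}; cost 1
[col 0] BHQRTW: children BHQTW:{A,G}, R:{G} ∩→ {G}; cost 0
[col 1] BH: children B:{G}, H:{C} ∪→ {C,G}; cost 1
[col 1] TW: children T:{A}, W:{T} ∪→ {A,T}; cost 1
[col 1] BHTW: children BH:{C,G}, TW:{A,T} ∪→ {A,C,G,T}; cost 1
[col 1] BHQTW: children BHTW:{A,C,G,T}, Q:{C} ∩→ {C}; cost 0
[col 1] BHQRTW: children BHQTW:{C}, R:{A} ∪→ {A,C}; cost 1
[col 2] BH: children B:{G}, H:{A} ∪→ {A,G}; cost 1
[col 2] TW: children T:{A}, W:{A} ∩→ {A}; cost 0
[col 2] BHTW: children BH:{A,G}, TW:{A} ∩→ {A}; cost 0
[col 2] BHQTW: children BHTW:{A}, Q:{T} ∪→ {A,T}; cost 1
[col 2] BHQRTW: children BHQTW:{A,T}, R:{A} ∩→ {A}; cost 0
[col 3] BH: children B:{T}, H:{T} ∩→ {T}; cost 0
[col 3] TW: children T:{T}, W:{C} ∪→ {C,T}; cost 1
[col 3] BHTW: children BH:{T}, TW:{C,T} ∩→ {T}; cost 0
[col 3] BHQTW: children BHTW:{T}, Q:{A} ∪→ {A,T}; cost 1
[col 3] BHQRTW: children BHQTW:{A,T}, R:{G} ∪→ {A,G,T}; cost 1
[col 4] BH: children B:{A}, H:{T} ∪→ {A,T}; cost 1
[col 4] TW: children T:{A}, W:{T} ∪→ {A,T}; cost 1
[col 4] BHTW: children BH:{A,T}, TW:{A,T} ∩→ {A,T}; cost 0
[col 4] BHQTW: children BHTW:{A,T}, Q:{G} ∪→ {A,G,T}; cost 1
[col 4] BHQRTW: children BHQTW:{A,G,T}, R:{T} ∩→ {T}; cost 0
per-site changes: [3, 4, 2, 3, 3]; total = 15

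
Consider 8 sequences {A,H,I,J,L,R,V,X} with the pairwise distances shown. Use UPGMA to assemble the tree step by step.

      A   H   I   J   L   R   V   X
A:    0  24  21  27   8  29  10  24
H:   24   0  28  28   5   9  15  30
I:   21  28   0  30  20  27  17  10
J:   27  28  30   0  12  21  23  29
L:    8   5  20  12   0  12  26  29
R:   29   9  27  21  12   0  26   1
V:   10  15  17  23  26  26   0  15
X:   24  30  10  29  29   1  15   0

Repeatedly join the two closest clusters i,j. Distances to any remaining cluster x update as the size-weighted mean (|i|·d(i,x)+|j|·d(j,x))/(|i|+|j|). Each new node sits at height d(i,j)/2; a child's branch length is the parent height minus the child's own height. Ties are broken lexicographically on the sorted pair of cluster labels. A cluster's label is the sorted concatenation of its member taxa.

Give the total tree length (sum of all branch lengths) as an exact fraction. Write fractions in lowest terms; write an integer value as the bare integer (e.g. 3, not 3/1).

10331/168

step 1: merge (R,X) at d=1; branch lengths R→1/2, X→1/2; new cluster RX
  updated: d(A,RX)=53/2, d(H,RX)=39/2, d(I,RX)=37/2, d(J,RX)=25, d(L,RX)=41/2, d(RX,V)=41/2
step 2: merge (H,L) at d=5; branch lengths H→5/2, L→5/2; new cluster HL
  updated: d(A,HL)=16, d(HL,I)=24, d(HL,J)=20, d(HL,RX)=20, d(HL,V)=41/2
step 3: merge (A,V) at d=10; branch lengths A→5, V→5; new cluster AV
  updated: d(AV,HL)=73/4, d(AV,I)=19, d(AV,J)=25, d(AV,RX)=47/2
step 4: merge (AV,HL) at d=73/4; branch lengths AV→33/8, HL→53/8; new cluster AHLV
  updated: d(AHLV,I)=43/2, d(AHLV,J)=45/2, d(AHLV,RX)=87/4
step 5: merge (I,RX) at d=37/2; branch lengths I→37/4, RX→35/4; new cluster IRX
  updated: d(AHLV,IRX)=65/3, d(IRX,J)=80/3
step 6: merge (AHLV,IRX) at d=65/3; branch lengths AHLV→41/24, IRX→19/12; new cluster AHILRVX
  updated: d(AHILRVX,J)=170/7
step 7: merge (AHILRVX,J) at d=170/7; branch lengths AHILRVX→55/42, J→85/7; new cluster AHIJLRVX
final tree: ((((A:5,V:5):33/8,(H:5/2,L:5/2):53/8):41/24,(I:37/4,(R:1/2,X:1/2):35/4):19/12):55/42,J:85/7)
total length: 10331/168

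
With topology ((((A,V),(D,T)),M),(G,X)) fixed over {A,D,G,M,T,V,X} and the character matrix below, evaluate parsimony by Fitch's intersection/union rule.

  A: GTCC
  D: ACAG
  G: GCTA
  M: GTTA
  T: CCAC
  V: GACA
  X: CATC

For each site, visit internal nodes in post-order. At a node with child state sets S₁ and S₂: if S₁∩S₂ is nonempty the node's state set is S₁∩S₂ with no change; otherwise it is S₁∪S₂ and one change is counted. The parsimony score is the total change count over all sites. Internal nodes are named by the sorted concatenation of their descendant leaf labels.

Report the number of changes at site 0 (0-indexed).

3

[col 0] AV: children A:{G}, V:{G} ∩→ {G}; cost 0
[col 0] DT: children D:{A}, T:{C} ∪→ {A,C}; cost 1
[col 0] ADTV: children AV:{G}, DT:{A,C} ∪→ {A,C,G}; cost 1
[col 0] ADMTV: children ADTV:{A,C,G}, M:{G} ∩→ {G}; cost 0
[col 0] GX: children G:{G}, X:{C} ∪→ {C,G}; cost 1
[col 0] ADGMTVX: children ADMTV:{G}, GX:{C,G} ∩→ {G}; cost 0
[col 1] AV: children A:{T}, V:{A} ∪→ {A,T}; cost 1
[col 1] DT: children D:{C}, T:{C} ∩→ {C}; cost 0
[col 1] ADTV: children AV:{A,T}, DT:{C} ∪→ {A,C,T}; cost 1
[col 1] ADMTV: children ADTV:{A,C,T}, M:{T} ∩→ {T}; cost 0
[col 1] GX: children G:{C}, X:{A} ∪→ {A,C}; cost 1
[col 1] ADGMTVX: children ADMTV:{T}, GX:{A,C} ∪→ {A,C,T}; cost 1
[col 2] AV: children A:{C}, V:{C} ∩→ {C}; cost 0
[col 2] DT: children D:{A}, T:{A} ∩→ {A}; cost 0
[col 2] ADTV: children AV:{C}, DT:{A} ∪→ {A,C}; cost 1
[col 2] ADMTV: children ADTV:{A,C}, M:{T} ∪→ {A,C,T}; cost 1
[col 2] GX: children G:{T}, X:{T} ∩→ {T}; cost 0
[col 2] ADGMTVX: children ADMTV:{A,C,T}, GX:{T} ∩→ {T}; cost 0
[col 3] AV: children A:{C}, V:{A} ∪→ {A,C}; cost 1
[col 3] DT: children D:{G}, T:{C} ∪→ {C,G}; cost 1
[col 3] ADTV: children AV:{A,C}, DT:{C,G} ∩→ {C}; cost 0
[col 3] ADMTV: children ADTV:{C}, M:{A} ∪→ {A,C}; cost 1
[col 3] GX: children G:{A}, X:{C} ∪→ {A,C}; cost 1
[col 3] ADGMTVX: children ADMTV:{A,C}, GX:{A,C} ∩→ {A,C}; cost 0
per-site changes: [3, 4, 2, 4]; total = 13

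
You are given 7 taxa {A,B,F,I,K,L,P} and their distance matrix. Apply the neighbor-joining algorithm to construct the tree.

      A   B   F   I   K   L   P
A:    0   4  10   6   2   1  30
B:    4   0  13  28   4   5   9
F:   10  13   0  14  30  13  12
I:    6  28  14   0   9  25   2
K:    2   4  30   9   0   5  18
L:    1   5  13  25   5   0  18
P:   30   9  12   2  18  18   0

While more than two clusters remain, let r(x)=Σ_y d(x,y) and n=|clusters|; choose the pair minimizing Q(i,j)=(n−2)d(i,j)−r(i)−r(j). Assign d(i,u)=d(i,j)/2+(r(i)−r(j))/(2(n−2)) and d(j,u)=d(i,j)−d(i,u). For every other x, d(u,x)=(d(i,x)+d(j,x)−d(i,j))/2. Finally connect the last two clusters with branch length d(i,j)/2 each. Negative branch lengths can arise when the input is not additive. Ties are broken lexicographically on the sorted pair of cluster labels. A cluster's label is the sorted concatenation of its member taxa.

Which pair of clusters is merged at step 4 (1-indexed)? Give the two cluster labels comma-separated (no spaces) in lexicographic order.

A,K

step 1: merge (I,P) at d=2, Q=-163; branch lengths I→1/2, P→3/2; new cluster IP
  updated: d(A,IP)=17, d(B,IP)=35/2, d(F,IP)=12, d(IP,K)=25/2, d(IP,L)=41/2
step 2: merge (F,IP) at d=12, Q=-219/2; branch lengths F→93/16, IP→99/16; new cluster FIP
  updated: d(A,FIP)=15/2, d(B,FIP)=37/4, d(FIP,K)=61/4, d(FIP,L)=43/4
step 3: merge (B,FIP) at d=37/4, Q=-149/4; branch lengths B→29/24, FIP→193/24; new cluster BFIP
  updated: d(A,BFIP)=9/8, d(BFIP,K)=5, d(BFIP,L)=13/4
step 4: merge (A,K) at d=2, Q=-97/8; branch lengths A→-31/32, K→95/32; new cluster AK
  updated: d(AK,BFIP)=33/16, d(AK,L)=2
step 5: merge (AK,BFIP) at d=33/16, Q=-117/16; branch lengths AK→13/32, BFIP→53/32; new cluster ABFIKP
  updated: d(ABFIKP,L)=51/32
step 6: merge (ABFIKP,L) at d=51/32; branch lengths ABFIKP→51/64, L→51/64; new cluster ABFIKLP
final tree: (((A:-31/32,K:95/32):13/32,(B:29/24,(F:93/16,(I:1/2,P:3/2):99/16):193/24):53/32):51/64,L:51/64)
total length: 925/32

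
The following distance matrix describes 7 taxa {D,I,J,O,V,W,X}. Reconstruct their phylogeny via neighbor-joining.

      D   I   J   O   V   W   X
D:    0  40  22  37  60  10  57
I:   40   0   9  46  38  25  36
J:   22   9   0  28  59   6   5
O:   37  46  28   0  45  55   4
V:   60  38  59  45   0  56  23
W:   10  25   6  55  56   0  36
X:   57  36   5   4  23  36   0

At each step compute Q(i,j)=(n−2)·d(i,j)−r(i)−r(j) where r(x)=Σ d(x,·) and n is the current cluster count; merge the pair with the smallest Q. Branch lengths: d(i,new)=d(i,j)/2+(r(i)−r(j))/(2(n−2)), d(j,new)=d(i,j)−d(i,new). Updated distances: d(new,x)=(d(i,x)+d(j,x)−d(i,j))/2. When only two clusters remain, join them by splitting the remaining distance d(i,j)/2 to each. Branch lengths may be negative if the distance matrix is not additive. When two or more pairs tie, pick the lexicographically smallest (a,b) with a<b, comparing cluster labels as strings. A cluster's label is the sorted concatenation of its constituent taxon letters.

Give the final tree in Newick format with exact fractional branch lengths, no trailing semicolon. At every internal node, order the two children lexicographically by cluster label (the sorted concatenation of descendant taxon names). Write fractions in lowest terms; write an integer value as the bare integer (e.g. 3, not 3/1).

step 1: merge (D,W) at d=10, Q=-364; branch lengths D→44/5, W→6/5; new cluster DW
  updated: d(DW,I)=55/2, d(DW,J)=9, d(DW,O)=41, d(DW,V)=53, d(DW,X)=83/2
step 2: merge (O,X) at d=4, Q=-515/2; branch lengths O→141/16, X→-77/16; new cluster OX
  updated: d(DW,OX)=157/4, d(I,OX)=39, d(J,OX)=29/2, d(OX,V)=32
step 3: merge (OX,V) at d=32, Q=-843/4; branch lengths OX→155/24, V→613/24; new cluster OVX
  updated: d(DW,OVX)=241/8, d(I,OVX)=45/2, d(J,OVX)=83/4
step 4: merge (DW,J) at d=9, Q=-699/8; branch lengths DW→367/32, J→-79/32; new cluster DJW
  updated: d(DJW,I)=55/4, d(DJW,OVX)=335/16
step 5: merge (DJW,I) at d=55/4, Q=-915/16; branch lengths DJW→195/32, I→245/32; new cluster DIJW
  updated: d(DIJW,OVX)=475/32
step 6: merge (DIJW,OVX) at d=475/32; branch lengths DIJW→475/64, OVX→475/64; new cluster DIJOVWX
final tree: ((((D:44/5,W:6/5):367/32,J:-79/32):195/32,I:245/32):475/64,((O:141/16,X:-77/16):155/24,V:613/24):475/64)
total length: 2675/32

((((D:44/5,W:6/5):367/32,J:-79/32):195/32,I:245/32):475/64,((O:141/16,X:-77/16):155/24,V:613/24):475/64)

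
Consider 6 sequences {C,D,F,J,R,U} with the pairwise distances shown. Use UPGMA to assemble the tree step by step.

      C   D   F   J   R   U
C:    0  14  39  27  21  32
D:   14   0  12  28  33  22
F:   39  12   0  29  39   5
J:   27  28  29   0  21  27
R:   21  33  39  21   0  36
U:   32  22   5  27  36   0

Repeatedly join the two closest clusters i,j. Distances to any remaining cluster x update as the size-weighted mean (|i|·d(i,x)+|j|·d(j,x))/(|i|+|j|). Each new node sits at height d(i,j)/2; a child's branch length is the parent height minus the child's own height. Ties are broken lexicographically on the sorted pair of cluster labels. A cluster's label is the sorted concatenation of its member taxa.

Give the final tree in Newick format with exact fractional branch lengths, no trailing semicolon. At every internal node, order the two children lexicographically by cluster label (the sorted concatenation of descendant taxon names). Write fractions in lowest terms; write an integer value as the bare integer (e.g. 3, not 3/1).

step 1: merge (F,U) at d=5; branch lengths F→5/2, U→5/2; new cluster FU
  updated: d(C,FU)=71/2, d(D,FU)=17, d(FU,J)=28, d(FU,R)=75/2
step 2: merge (C,D) at d=14; branch lengths C→7, D→7; new cluster CD
  updated: d(CD,FU)=105/4, d(CD,J)=55/2, d(CD,R)=27
step 3: merge (J,R) at d=21; branch lengths J→21/2, R→21/2; new cluster JR
  updated: d(CD,JR)=109/4, d(FU,JR)=131/4
step 4: merge (CD,FU) at d=105/4; branch lengths CD→49/8, FU→85/8; new cluster CDFU
  updated: d(CDFU,JR)=30
step 5: merge (CDFU,JR) at d=30; branch lengths CDFU→15/8, JR→9/2; new cluster CDFJRU
final tree: (((C:7,D:7):49/8,(F:5/2,U:5/2):85/8):15/8,(J:21/2,R:21/2):9/2)
total length: 505/8

(((C:7,D:7):49/8,(F:5/2,U:5/2):85/8):15/8,(J:21/2,R:21/2):9/2)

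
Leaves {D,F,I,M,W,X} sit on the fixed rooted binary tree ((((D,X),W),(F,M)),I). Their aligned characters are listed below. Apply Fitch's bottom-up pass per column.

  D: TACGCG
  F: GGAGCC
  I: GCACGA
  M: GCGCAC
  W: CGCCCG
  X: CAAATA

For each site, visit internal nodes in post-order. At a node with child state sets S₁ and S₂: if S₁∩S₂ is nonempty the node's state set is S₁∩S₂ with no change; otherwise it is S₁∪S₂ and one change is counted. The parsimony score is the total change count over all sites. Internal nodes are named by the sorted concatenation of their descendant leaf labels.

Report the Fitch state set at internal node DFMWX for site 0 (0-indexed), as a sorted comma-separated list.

C,G

[col 0] DX: children D:{T}, X:{C} ∪→ {C,T}; cost 1
[col 0] DWX: children DX:{C,T}, W:{C} ∩→ {C}; cost 0
[col 0] FM: children F:{G}, M:{G} ∩→ {G}; cost 0
[col 0] DFMWX: children DWX:{C}, FM:{G} ∪→ {C,G}; cost 1
[col 0] DFIMWX: children DFMWX:{C,G}, I:{G} ∩→ {G}; cost 0
[col 1] DX: children D:{A}, X:{A} ∩→ {A}; cost 0
[col 1] DWX: children DX:{A}, W:{G} ∪→ {A,G}; cost 1
[col 1] FM: children F:{G}, M:{C} ∪→ {C,G}; cost 1
[col 1] DFMWX: children DWX:{A,G}, FM:{C,G} ∩→ {G}; cost 0
[col 1] DFIMWX: children DFMWX:{G}, I:{C} ∪→ {C,G}; cost 1
[col 2] DX: children D:{C}, X:{A} ∪→ {A,C}; cost 1
[col 2] DWX: children DX:{A,C}, W:{C} ∩→ {C}; cost 0
[col 2] FM: children F:{A}, M:{G} ∪→ {A,G}; cost 1
[col 2] DFMWX: children DWX:{C}, FM:{A,G} ∪→ {A,C,G}; cost 1
[col 2] DFIMWX: children DFMWX:{A,C,G}, I:{A} ∩→ {A}; cost 0
[col 3] DX: children D:{G}, X:{A} ∪→ {A,G}; cost 1
[col 3] DWX: children DX:{A,G}, W:{C} ∪→ {A,C,G}; cost 1
[col 3] FM: children F:{G}, M:{C} ∪→ {C,G}; cost 1
[col 3] DFMWX: children DWX:{A,C,G}, FM:{C,G} ∩→ {C,G}; cost 0
[col 3] DFIMWX: children DFMWX:{C,G}, I:{C} ∩→ {C}; cost 0
[col 4] DX: children D:{C}, X:{T} ∪→ {C,T}; cost 1
[col 4] DWX: children DX:{C,T}, W:{C} ∩→ {C}; cost 0
[col 4] FM: children F:{C}, M:{A} ∪→ {A,C}; cost 1
[col 4] DFMWX: children DWX:{C}, FM:{A,C} ∩→ {C}; cost 0
[col 4] DFIMWX: children DFMWX:{C}, I:{G} ∪→ {C,G}; cost 1
[col 5] DX: children D:{G}, X:{A} ∪→ {A,G}; cost 1
[col 5] DWX: children DX:{A,G}, W:{G} ∩→ {G}; cost 0
[col 5] FM: children F:{C}, M:{C} ∩→ {C}; cost 0
[col 5] DFMWX: children DWX:{G}, FM:{C} ∪→ {C,G}; cost 1
[col 5] DFIMWX: children DFMWX:{C,G}, I:{A} ∪→ {A,C,G}; cost 1
per-site changes: [2, 3, 3, 3, 3, 3]; total = 17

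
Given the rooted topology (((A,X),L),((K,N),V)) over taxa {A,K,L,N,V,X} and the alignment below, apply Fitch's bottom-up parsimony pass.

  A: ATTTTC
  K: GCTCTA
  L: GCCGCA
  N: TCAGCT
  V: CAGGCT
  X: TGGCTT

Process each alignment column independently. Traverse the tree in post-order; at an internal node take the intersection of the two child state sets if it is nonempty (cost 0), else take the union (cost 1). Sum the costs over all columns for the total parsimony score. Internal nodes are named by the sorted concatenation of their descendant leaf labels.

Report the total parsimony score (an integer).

[col 0] AX: children A:{A}, X:{T} ∪→ {A,T}; cost 1
[col 0] ALX: children AX:{A,T}, L:{G} ∪→ {A,G,T}; cost 1
[col 0] KN: children K:{G}, N:{T} ∪→ {G,T}; cost 1
[col 0] KNV: children KN:{G,T}, V:{C} ∪→ {C,G,T}; cost 1
[col 0] AKLNVX: children ALX:{A,G,T}, KNV:{C,G,T} ∩→ {G,T}; cost 0
[col 1] AX: children A:{T}, X:{G} ∪→ {G,T}; cost 1
[col 1] ALX: children AX:{G,T}, L:{C} ∪→ {C,G,T}; cost 1
[col 1] KN: children K:{C}, N:{C} ∩→ {C}; cost 0
[col 1] KNV: children KN:{C}, V:{A} ∪→ {A,C}; cost 1
[col 1] AKLNVX: children ALX:{C,G,T}, KNV:{A,C} ∩→ {C}; cost 0
[col 2] AX: children A:{T}, X:{G} ∪→ {G,T}; cost 1
[col 2] ALX: children AX:{G,T}, L:{C} ∪→ {C,G,T}; cost 1
[col 2] KN: children K:{T}, N:{A} ∪→ {A,T}; cost 1
[col 2] KNV: children KN:{A,T}, V:{G} ∪→ {A,G,T}; cost 1
[col 2] AKLNVX: children ALX:{C,G,T}, KNV:{A,G,T} ∩→ {G,T}; cost 0
[col 3] AX: children A:{T}, X:{C} ∪→ {C,T}; cost 1
[col 3] ALX: children AX:{C,T}, L:{G} ∪→ {C,G,T}; cost 1
[col 3] KN: children K:{C}, N:{G} ∪→ {C,G}; cost 1
[col 3] KNV: children KN:{C,G}, V:{G} ∩→ {G}; cost 0
[col 3] AKLNVX: children ALX:{C,G,T}, KNV:{G} ∩→ {G}; cost 0
[col 4] AX: children A:{T}, X:{T} ∩→ {T}; cost 0
[col 4] ALX: children AX:{T}, L:{C} ∪→ {C,T}; cost 1
[col 4] KN: children K:{T}, N:{C} ∪→ {C,T}; cost 1
[col 4] KNV: children KN:{C,T}, V:{C} ∩→ {C}; cost 0
[col 4] AKLNVX: children ALX:{C,T}, KNV:{C} ∩→ {C}; cost 0
[col 5] AX: children A:{C}, X:{T} ∪→ {C,T}; cost 1
[col 5] ALX: children AX:{C,T}, L:{A} ∪→ {A,C,T}; cost 1
[col 5] KN: children K:{A}, N:{T} ∪→ {A,T}; cost 1
[col 5] KNV: children KN:{A,T}, V:{T} ∩→ {T}; cost 0
[col 5] AKLNVX: children ALX:{A,C,T}, KNV:{T} ∩→ {T}; cost 0
per-site changes: [4, 3, 4, 3, 2, 3]; total = 19

19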